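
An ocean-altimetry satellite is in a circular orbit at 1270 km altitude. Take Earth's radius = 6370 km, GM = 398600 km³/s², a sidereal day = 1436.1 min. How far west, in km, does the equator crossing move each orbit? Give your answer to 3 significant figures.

3090 km

Semi-major axis a = 6370 + 1270 = 7640 km. Period T = 2π√(a³/μ) = 2π√(7640³/398600) = 6645.9 s = 110.76 min.
During one orbit Earth rotates (6645.9 / 86166) × 360° = 27.77°.
At the equator that is 27.77° × (2π·6370/360) km/° = 27.77 × 111.2 = 3087 km.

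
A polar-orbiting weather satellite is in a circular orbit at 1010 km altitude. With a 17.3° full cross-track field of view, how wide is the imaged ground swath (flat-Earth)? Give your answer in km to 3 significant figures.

307 km

Half-angle = 17.3°/2 = 8.65°.
Swath width ≈ 2h·tan(θ/2) = 2 × 1010 × tan(8.65°) = 307.3 km.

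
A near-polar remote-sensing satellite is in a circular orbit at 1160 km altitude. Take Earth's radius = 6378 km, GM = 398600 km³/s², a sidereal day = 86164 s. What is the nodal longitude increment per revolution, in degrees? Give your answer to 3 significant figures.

27.2°

Semi-major axis a = 6378 + 1160 = 7538 km. Period T = 2π√(a³/μ) = 2π√(7538³/398600) = 6513.2 s = 108.55 min.
During one orbit Earth rotates (6513.2 / 86164) × 360° = 27.21°.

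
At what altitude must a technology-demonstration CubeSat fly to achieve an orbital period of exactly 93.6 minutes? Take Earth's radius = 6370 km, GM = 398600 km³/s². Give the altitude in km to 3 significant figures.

459 km

T = 93.6 min = 5616.0 s.
From T = 2π√(a³/μ): a = (μ T²/4π²)^(1/3) = (398600 × 5616.0² / 4π²)^(1/3) = 6829 km.
Altitude h = a − R = 6829 − 6370 = 459 km.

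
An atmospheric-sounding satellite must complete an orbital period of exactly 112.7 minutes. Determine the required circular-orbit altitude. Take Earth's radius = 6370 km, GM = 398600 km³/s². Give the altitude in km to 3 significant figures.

1360 km

T = 112.7 min = 6762.0 s.
From T = 2π√(a³/μ): a = (μ T²/4π²)^(1/3) = (398600 × 6762.0² / 4π²)^(1/3) = 7729 km.
Altitude h = a − R = 7729 − 6370 = 1359 km.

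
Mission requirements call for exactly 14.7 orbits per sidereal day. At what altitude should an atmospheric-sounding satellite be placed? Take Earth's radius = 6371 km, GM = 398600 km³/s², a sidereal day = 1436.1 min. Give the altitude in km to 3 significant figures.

655 km

Required period T = 86166 / 14.7 = 5861.6 s.
From T = 2π√(a³/μ): a = (μ T²/4π²)^(1/3) = (398600 × 5861.6² / 4π²)^(1/3) = 7026 km.
Altitude h = a − R = 7026 − 6371 = 655 km.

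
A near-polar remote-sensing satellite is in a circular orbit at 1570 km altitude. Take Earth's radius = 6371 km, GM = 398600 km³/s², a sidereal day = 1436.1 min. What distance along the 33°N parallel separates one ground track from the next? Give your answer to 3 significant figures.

Semi-major axis a = 6371 + 1570 = 7941 km. Period T = 2π√(a³/μ) = 2π√(7941³/398600) = 7042.5 s = 117.37 min.
Node shift per orbit = (7042.5/86166) × 360° = 29.42°.
Equatorial spacing = 29.42 × 111.2 km/° = 3272 km.
At 33° latitude, spacing = 3272 × cos(33°) = 2744 km.

2740 km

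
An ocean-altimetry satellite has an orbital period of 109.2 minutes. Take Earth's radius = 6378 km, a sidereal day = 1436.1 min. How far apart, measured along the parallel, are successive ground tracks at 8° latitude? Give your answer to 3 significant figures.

3020 km

T = 109.2 min = 6552.0 s.
Node shift per orbit = (6552.0/86166) × 360° = 27.37°.
Equatorial spacing = 27.37 × 111.3 km/° = 3047 km.
At 8° latitude, spacing = 3047 × cos(8°) = 3018 km.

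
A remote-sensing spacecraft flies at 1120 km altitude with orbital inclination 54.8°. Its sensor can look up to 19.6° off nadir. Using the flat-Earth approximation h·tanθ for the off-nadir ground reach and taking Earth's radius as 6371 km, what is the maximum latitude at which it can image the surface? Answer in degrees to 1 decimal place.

58.4°

For a prograde orbit the ground track reaches latitude ±i = ±54.8°.
Sensor half-swath on the ground ≈ 1120·tan(19.6°) = 399 km = 3.59° of latitude.
Maximum observable latitude ≈ 54.8 + 3.59 = 58.4°.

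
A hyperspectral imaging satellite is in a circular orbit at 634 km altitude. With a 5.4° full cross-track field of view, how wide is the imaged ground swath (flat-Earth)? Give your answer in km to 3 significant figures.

59.8 km

Half-angle = 5.4°/2 = 2.7°.
Swath width ≈ 2h·tan(θ/2) = 2 × 634 × tan(2.7°) = 59.8 km.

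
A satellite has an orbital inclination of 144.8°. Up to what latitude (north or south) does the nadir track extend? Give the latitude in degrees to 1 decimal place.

Retrograde orbit: the ground track reaches ±(180° − i) = ±(180 − 144.8) = ±35.2°.

35.2°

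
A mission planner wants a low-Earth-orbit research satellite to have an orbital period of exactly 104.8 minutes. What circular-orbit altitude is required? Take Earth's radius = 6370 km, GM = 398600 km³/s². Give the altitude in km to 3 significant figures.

T = 104.8 min = 6288.0 s.
From T = 2π√(a³/μ): a = (μ T²/4π²)^(1/3) = (398600 × 6288.0² / 4π²)^(1/3) = 7363 km.
Altitude h = a − R = 7363 − 6370 = 993 km.

993 km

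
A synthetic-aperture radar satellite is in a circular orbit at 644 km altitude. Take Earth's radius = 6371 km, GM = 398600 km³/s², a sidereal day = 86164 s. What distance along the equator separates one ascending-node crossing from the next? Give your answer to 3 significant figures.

Semi-major axis a = 6371 + 644 = 7015 km. Period T = 2π√(a³/μ) = 2π√(7015³/398600) = 5847.3 s = 97.45 min.
During one orbit Earth rotates (5847.3 / 86164) × 360° = 24.43°.
At the equator that is 24.43° × (2π·6371/360) km/° = 24.43 × 111.2 = 2717 km.

2720 km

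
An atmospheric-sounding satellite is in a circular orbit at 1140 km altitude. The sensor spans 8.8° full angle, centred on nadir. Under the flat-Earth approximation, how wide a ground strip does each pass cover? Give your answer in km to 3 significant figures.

175 km

Half-angle = 8.8°/2 = 4.4°.
Swath width ≈ 2h·tan(θ/2) = 2 × 1140 × tan(4.4°) = 175.4 km.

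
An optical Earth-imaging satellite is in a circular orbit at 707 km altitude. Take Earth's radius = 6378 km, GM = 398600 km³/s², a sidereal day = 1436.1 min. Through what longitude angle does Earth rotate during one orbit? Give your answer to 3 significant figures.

24.8°

Semi-major axis a = 6378 + 707 = 7085 km. Period T = 2π√(a³/μ) = 2π√(7085³/398600) = 5935.0 s = 98.92 min.
During one orbit Earth rotates (5935.0 / 86166) × 360° = 24.80°.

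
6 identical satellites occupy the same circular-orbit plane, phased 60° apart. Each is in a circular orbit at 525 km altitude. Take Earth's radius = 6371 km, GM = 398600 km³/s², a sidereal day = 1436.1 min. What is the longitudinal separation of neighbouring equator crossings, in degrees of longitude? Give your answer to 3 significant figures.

3.97°

Semi-major axis a = 6371 + 525 = 6896 km. Period T = 2π√(a³/μ) = 2π√(6896³/398600) = 5699.1 s = 94.99 min.
Single-satellite node shift = (5699.1/86166) × 360° = 23.81°.
With 6 satellites evenly phased, successive equator crossings are 23.81/6 = 3.968° apart.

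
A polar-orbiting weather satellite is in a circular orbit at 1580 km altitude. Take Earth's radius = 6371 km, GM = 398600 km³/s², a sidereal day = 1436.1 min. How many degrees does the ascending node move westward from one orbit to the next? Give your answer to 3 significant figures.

29.5°

Semi-major axis a = 6371 + 1580 = 7951 km. Period T = 2π√(a³/μ) = 2π√(7951³/398600) = 7055.8 s = 117.60 min.
During one orbit Earth rotates (7055.8 / 86166) × 360° = 29.48°.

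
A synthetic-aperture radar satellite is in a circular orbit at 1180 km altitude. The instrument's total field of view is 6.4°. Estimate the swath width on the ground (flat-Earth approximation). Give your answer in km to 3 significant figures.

Half-angle = 6.4°/2 = 3.2°.
Swath width ≈ 2h·tan(θ/2) = 2 × 1180 × tan(3.2°) = 131.9 km.

132 km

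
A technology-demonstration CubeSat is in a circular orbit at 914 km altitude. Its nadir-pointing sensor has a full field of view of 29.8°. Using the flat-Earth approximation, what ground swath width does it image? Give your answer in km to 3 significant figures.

Half-angle = 29.8°/2 = 14.9°.
Swath width ≈ 2h·tan(θ/2) = 2 × 914 × tan(14.9°) = 486.4 km.

486 km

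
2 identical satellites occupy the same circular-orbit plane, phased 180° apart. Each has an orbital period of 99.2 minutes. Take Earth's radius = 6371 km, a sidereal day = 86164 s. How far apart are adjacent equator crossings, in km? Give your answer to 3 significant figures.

T = 99.2 min = 5952.0 s.
Single-satellite node shift = (5952.0/86164) × 360° = 24.87°.
With 2 satellites evenly phased, successive equator crossings are 24.87/2 = 12.434° apart.
That is 12.434 × 111.2 = 1383 km at the equator.

1380 km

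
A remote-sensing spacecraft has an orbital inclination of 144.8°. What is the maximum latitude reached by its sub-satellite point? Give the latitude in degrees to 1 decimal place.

Retrograde orbit: the ground track reaches ±(180° − i) = ±(180 − 144.8) = ±35.2°.

35.2°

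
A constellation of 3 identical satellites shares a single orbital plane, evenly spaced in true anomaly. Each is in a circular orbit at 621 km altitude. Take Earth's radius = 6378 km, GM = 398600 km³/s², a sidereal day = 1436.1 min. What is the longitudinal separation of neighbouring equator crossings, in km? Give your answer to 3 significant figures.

Semi-major axis a = 6378 + 621 = 6999 km. Period T = 2π√(a³/μ) = 2π√(6999³/398600) = 5827.3 s = 97.12 min.
Single-satellite node shift = (5827.3/86166) × 360° = 24.35°.
With 3 satellites evenly phased, successive equator crossings are 24.35/3 = 8.115° apart.
That is 8.115 × 111.3 = 903 km at the equator.

903 km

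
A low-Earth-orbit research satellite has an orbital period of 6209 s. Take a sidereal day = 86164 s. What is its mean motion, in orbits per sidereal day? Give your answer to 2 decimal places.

13.88

Orbits per sidereal day = 86164 / 6209.0 = 13.877.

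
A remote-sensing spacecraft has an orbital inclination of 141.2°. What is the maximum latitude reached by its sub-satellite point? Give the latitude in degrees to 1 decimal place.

Retrograde orbit: the ground track reaches ±(180° − i) = ±(180 − 141.2) = ±38.8°.

38.8°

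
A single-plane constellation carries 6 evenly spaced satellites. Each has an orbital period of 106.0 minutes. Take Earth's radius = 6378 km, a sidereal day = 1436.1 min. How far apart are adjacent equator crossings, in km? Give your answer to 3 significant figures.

T = 106.0 min = 6360.0 s.
Single-satellite node shift = (6360.0/86166) × 360° = 26.57°.
With 6 satellites evenly phased, successive equator crossings are 26.57/6 = 4.429° apart.
That is 4.429 × 111.3 = 493 km at the equator.

493 km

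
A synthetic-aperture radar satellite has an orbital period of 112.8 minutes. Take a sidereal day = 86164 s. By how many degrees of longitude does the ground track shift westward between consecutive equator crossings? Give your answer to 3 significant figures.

28.3°

T = 112.8 min = 6768.0 s.
During one orbit Earth rotates (6768.0 / 86164) × 360° = 28.28°.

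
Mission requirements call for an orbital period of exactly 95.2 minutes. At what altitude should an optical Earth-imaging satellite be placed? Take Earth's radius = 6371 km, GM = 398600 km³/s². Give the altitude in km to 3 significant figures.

535 km

T = 95.2 min = 5712.0 s.
From T = 2π√(a³/μ): a = (μ T²/4π²)^(1/3) = (398600 × 5712.0² / 4π²)^(1/3) = 6906 km.
Altitude h = a − R = 6906 − 6371 = 535 km.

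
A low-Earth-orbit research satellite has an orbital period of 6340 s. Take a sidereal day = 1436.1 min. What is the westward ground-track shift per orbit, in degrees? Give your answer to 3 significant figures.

26.5°

During one orbit Earth rotates (6340.0 / 86166) × 360° = 26.49°.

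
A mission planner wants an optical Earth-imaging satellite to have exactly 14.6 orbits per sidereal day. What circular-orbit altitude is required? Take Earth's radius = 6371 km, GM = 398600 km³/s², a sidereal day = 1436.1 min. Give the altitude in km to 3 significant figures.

688 km

Required period T = 86166 / 14.6 = 5901.8 s.
From T = 2π√(a³/μ): a = (μ T²/4π²)^(1/3) = (398600 × 5901.8² / 4π²)^(1/3) = 7059 km.
Altitude h = a − R = 7059 − 6371 = 688 km.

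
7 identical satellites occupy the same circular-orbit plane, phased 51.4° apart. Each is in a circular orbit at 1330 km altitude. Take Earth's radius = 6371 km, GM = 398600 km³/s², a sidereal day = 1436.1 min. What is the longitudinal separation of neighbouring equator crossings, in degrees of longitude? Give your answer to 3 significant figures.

Semi-major axis a = 6371 + 1330 = 7701 km. Period T = 2π√(a³/μ) = 2π√(7701³/398600) = 6725.6 s = 112.09 min.
Single-satellite node shift = (6725.6/86166) × 360° = 28.10°.
With 7 satellites evenly phased, successive equator crossings are 28.10/7 = 4.014° apart.

4.01°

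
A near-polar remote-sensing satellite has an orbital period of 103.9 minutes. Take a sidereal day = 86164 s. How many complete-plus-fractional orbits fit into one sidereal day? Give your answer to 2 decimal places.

T = 103.9 min = 6234.0 s.
Orbits per sidereal day = 86164 / 6234.0 = 13.822.

13.82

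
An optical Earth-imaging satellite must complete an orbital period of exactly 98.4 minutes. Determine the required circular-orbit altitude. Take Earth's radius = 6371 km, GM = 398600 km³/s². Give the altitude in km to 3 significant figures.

T = 98.4 min = 5904.0 s.
From T = 2π√(a³/μ): a = (μ T²/4π²)^(1/3) = (398600 × 5904.0² / 4π²)^(1/3) = 7060 km.
Altitude h = a − R = 7060 − 6371 = 689 km.

689 km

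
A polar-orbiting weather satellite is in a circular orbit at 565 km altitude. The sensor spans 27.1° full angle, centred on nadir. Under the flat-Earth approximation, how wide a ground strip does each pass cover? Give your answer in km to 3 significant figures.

Half-angle = 27.1°/2 = 13.55°.
Swath width ≈ 2h·tan(θ/2) = 2 × 565 × tan(13.55°) = 272.3 km.

272 km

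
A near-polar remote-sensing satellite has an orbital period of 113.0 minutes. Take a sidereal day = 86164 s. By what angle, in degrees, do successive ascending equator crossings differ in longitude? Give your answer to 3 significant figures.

28.3°

T = 113.0 min = 6780.0 s.
During one orbit Earth rotates (6780.0 / 86164) × 360° = 28.33°.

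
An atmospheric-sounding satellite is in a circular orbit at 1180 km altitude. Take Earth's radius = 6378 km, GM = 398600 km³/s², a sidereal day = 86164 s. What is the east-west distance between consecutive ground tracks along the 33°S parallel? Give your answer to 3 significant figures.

2550 km

Semi-major axis a = 6378 + 1180 = 7558 km. Period T = 2π√(a³/μ) = 2π√(7558³/398600) = 6539.2 s = 108.99 min.
Node shift per orbit = (6539.2/86164) × 360° = 27.32°.
Equatorial spacing = 27.32 × 111.3 km/° = 3041 km.
At 33° latitude, spacing = 3041 × cos(33°) = 2551 km.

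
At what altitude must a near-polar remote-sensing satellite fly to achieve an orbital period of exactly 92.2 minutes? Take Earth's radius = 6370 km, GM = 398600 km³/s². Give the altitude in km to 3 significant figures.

T = 92.2 min = 5532.0 s.
From T = 2π√(a³/μ): a = (μ T²/4π²)^(1/3) = (398600 × 5532.0² / 4π²)^(1/3) = 6761 km.
Altitude h = a − R = 6761 − 6370 = 391 km.

391 km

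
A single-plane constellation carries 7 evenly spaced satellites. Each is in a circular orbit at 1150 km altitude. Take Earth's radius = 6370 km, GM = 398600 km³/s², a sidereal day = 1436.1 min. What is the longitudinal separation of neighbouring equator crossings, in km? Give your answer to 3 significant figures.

Semi-major axis a = 6370 + 1150 = 7520 km. Period T = 2π√(a³/μ) = 2π√(7520³/398600) = 6489.9 s = 108.16 min.
Single-satellite node shift = (6489.9/86166) × 360° = 27.11°.
With 7 satellites evenly phased, successive equator crossings are 27.11/7 = 3.874° apart.
That is 3.874 × 111.2 = 431 km at the equator.

431 km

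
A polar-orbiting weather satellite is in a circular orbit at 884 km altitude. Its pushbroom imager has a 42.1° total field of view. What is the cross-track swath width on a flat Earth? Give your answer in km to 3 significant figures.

680 km

Half-angle = 42.1°/2 = 21.05°.
Swath width ≈ 2h·tan(θ/2) = 2 × 884 × tan(21.05°) = 680.4 km.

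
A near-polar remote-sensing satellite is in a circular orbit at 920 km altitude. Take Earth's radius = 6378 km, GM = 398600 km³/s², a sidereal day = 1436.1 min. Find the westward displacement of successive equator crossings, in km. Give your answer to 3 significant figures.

Semi-major axis a = 6378 + 920 = 7298 km. Period T = 2π√(a³/μ) = 2π√(7298³/398600) = 6204.6 s = 103.41 min.
During one orbit Earth rotates (6204.6 / 86166) × 360° = 25.92°.
At the equator that is 25.92° × (2π·6378/360) km/° = 25.92 × 111.3 = 2886 km.

2890 km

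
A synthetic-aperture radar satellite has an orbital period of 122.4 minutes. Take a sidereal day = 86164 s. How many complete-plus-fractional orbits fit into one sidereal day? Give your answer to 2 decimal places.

T = 122.4 min = 7344.0 s.
Orbits per sidereal day = 86164 / 7344.0 = 11.733.

11.73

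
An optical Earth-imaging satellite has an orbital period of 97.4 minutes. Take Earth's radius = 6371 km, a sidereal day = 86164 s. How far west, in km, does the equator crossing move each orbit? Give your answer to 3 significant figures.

2720 km

T = 97.4 min = 5844.0 s.
During one orbit Earth rotates (5844.0 / 86164) × 360° = 24.42°.
At the equator that is 24.42° × (2π·6371/360) km/° = 24.42 × 111.2 = 2715 km.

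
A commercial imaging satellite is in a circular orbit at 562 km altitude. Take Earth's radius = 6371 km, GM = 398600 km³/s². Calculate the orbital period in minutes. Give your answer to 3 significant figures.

95.8 min

Semi-major axis a = 6371 + 562 = 6933 km. Period T = 2π√(a³/μ) = 2π√(6933³/398600) = 5745.0 s = 95.75 min.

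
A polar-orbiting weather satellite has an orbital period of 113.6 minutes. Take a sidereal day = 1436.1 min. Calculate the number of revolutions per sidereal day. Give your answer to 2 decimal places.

T = 113.6 min = 6816.0 s.
Orbits per sidereal day = 86166 / 6816.0 = 12.642.

12.64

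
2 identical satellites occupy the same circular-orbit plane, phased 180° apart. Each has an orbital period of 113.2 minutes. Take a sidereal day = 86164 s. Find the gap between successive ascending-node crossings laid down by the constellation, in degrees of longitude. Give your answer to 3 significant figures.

14.2°

T = 113.2 min = 6792.0 s.
Single-satellite node shift = (6792.0/86164) × 360° = 28.38°.
With 2 satellites evenly phased, successive equator crossings are 28.38/2 = 14.189° apart.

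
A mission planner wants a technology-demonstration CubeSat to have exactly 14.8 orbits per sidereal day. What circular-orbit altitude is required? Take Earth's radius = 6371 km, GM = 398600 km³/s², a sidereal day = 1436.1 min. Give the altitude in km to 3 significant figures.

Required period T = 86166 / 14.8 = 5822.0 s.
From T = 2π√(a³/μ): a = (μ T²/4π²)^(1/3) = (398600 × 5822.0² / 4π²)^(1/3) = 6995 km.
Altitude h = a − R = 6995 − 6371 = 624 km.

624 km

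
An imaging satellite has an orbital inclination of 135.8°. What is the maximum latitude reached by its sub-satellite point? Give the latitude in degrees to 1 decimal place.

Retrograde orbit: the ground track reaches ±(180° − i) = ±(180 − 135.8) = ±44.2°.

44.2°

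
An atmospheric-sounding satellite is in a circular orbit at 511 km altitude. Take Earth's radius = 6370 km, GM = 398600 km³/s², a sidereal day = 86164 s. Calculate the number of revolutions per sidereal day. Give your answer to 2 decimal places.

15.17

Semi-major axis a = 6370 + 511 = 6881 km. Period T = 2π√(a³/μ) = 2π√(6881³/398600) = 5680.5 s = 94.68 min.
Orbits per sidereal day = 86164 / 5680.5 = 15.168.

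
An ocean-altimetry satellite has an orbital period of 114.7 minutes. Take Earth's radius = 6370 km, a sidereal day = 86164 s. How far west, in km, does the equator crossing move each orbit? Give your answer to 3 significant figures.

T = 114.7 min = 6882.0 s.
During one orbit Earth rotates (6882.0 / 86164) × 360° = 28.75°.
At the equator that is 28.75° × (2π·6370/360) km/° = 28.75 × 111.2 = 3197 km.

3200 km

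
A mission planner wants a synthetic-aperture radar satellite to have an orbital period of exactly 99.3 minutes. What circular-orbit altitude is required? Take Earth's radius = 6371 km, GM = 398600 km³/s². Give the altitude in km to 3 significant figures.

T = 99.3 min = 5958.0 s.
From T = 2π√(a³/μ): a = (μ T²/4π²)^(1/3) = (398600 × 5958.0² / 4π²)^(1/3) = 7103 km.
Altitude h = a − R = 7103 − 6371 = 732 km.

732 km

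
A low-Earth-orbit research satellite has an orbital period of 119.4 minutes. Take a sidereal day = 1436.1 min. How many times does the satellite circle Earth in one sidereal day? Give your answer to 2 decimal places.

T = 119.4 min = 7164.0 s.
Orbits per sidereal day = 86166 / 7164.0 = 12.028.

12.03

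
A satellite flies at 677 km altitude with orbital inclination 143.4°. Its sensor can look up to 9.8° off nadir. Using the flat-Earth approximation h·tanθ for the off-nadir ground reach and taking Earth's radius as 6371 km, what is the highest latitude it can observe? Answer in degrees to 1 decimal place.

Retrograde orbit: the ground track reaches ±(180° − i) = ±(180 − 143.4) = ±36.6°.
Sensor half-swath on the ground ≈ 677·tan(9.8°) = 117 km = 1.05° of latitude.
Maximum observable latitude ≈ 36.6 + 1.05 = 37.7°.

37.7°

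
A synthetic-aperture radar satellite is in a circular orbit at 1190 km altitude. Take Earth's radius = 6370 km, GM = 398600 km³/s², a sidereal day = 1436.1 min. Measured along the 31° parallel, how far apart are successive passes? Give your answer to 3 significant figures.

Semi-major axis a = 6370 + 1190 = 7560 km. Period T = 2π√(a³/μ) = 2π√(7560³/398600) = 6541.7 s = 109.03 min.
Node shift per orbit = (6541.7/86166) × 360° = 27.33°.
Equatorial spacing = 27.33 × 111.2 km/° = 3039 km.
At 31° latitude, spacing = 3039 × cos(31°) = 2605 km.

2600 km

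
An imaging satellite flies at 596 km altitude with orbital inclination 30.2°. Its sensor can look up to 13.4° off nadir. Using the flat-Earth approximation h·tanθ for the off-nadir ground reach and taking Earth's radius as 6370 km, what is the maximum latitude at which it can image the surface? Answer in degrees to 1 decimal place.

31.5°

For a prograde orbit the ground track reaches latitude ±i = ±30.2°.
Sensor half-swath on the ground ≈ 596·tan(13.4°) = 142 km = 1.28° of latitude.
Maximum observable latitude ≈ 30.2 + 1.28 = 31.5°.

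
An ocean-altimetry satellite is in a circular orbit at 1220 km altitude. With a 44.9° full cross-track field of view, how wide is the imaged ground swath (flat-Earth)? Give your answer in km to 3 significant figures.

1010 km

Half-angle = 44.9°/2 = 22.45°.
Swath width ≈ 2h·tan(θ/2) = 2 × 1220 × tan(22.45°) = 1008.2 km.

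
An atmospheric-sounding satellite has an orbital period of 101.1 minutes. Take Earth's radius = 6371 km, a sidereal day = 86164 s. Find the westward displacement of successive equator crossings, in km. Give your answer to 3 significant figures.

2820 km

T = 101.1 min = 6066.0 s.
During one orbit Earth rotates (6066.0 / 86164) × 360° = 25.34°.
At the equator that is 25.34° × (2π·6371/360) km/° = 25.34 × 111.2 = 2818 km.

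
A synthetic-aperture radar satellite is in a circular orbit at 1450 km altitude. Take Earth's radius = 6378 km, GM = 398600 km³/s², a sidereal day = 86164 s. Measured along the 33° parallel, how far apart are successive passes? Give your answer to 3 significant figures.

Semi-major axis a = 6378 + 1450 = 7828 km. Period T = 2π√(a³/μ) = 2π√(7828³/398600) = 6892.7 s = 114.88 min.
Node shift per orbit = (6892.7/86164) × 360° = 28.80°.
Equatorial spacing = 28.80 × 111.3 km/° = 3206 km.
At 33° latitude, spacing = 3206 × cos(33°) = 2689 km.

2690 km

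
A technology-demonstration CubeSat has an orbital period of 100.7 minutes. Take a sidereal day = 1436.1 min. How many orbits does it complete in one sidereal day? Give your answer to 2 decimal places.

14.26

T = 100.7 min = 6042.0 s.
Orbits per sidereal day = 86166 / 6042.0 = 14.261.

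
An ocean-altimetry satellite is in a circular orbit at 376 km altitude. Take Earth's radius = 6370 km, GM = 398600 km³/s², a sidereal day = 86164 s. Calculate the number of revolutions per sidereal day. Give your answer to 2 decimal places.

15.63

Semi-major axis a = 6370 + 376 = 6746 km. Period T = 2π√(a³/μ) = 2π√(6746³/398600) = 5514.2 s = 91.90 min.
Orbits per sidereal day = 86164 / 5514.2 = 15.626.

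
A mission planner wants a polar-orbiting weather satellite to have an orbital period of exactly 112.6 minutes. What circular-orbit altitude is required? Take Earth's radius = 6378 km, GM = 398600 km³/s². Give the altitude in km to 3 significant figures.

T = 112.6 min = 6756.0 s.
From T = 2π√(a³/μ): a = (μ T²/4π²)^(1/3) = (398600 × 6756.0² / 4π²)^(1/3) = 7724 km.
Altitude h = a − R = 7724 − 6378 = 1346 km.

1350 km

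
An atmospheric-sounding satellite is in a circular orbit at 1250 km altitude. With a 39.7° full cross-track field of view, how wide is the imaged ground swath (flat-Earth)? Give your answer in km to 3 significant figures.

903 km

Half-angle = 39.7°/2 = 19.85°.
Swath width ≈ 2h·tan(θ/2) = 2 × 1250 × tan(19.85°) = 902.5 km.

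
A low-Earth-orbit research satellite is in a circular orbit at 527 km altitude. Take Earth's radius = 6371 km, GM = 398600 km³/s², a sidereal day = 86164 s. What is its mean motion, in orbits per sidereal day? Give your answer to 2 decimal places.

15.11

Semi-major axis a = 6371 + 527 = 6898 km. Period T = 2π√(a³/μ) = 2π√(6898³/398600) = 5701.6 s = 95.03 min.
Orbits per sidereal day = 86164 / 5701.6 = 15.112.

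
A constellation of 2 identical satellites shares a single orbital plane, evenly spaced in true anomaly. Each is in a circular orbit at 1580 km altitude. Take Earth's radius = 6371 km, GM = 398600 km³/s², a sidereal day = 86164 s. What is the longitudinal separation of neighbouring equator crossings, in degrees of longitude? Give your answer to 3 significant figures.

Semi-major axis a = 6371 + 1580 = 7951 km. Period T = 2π√(a³/μ) = 2π√(7951³/398600) = 7055.8 s = 117.60 min.
Single-satellite node shift = (7055.8/86164) × 360° = 29.48°.
With 2 satellites evenly phased, successive equator crossings are 29.48/2 = 14.740° apart.

14.7°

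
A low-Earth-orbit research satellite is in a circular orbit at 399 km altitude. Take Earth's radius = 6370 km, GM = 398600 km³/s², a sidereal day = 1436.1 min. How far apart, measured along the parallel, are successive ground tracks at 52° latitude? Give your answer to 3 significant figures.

1580 km

Semi-major axis a = 6370 + 399 = 6769 km. Period T = 2π√(a³/μ) = 2π√(6769³/398600) = 5542.4 s = 92.37 min.
Node shift per orbit = (5542.4/86166) × 360° = 23.16°.
Equatorial spacing = 23.16 × 111.2 km/° = 2574 km.
At 52° latitude, spacing = 2574 × cos(52°) = 1585 km.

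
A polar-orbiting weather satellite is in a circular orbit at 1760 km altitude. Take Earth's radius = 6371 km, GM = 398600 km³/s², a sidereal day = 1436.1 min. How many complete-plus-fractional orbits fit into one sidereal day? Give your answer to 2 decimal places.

11.81

Semi-major axis a = 6371 + 1760 = 8131 km. Period T = 2π√(a³/μ) = 2π√(8131³/398600) = 7296.7 s = 121.61 min.
Orbits per sidereal day = 86166 / 7296.7 = 11.809.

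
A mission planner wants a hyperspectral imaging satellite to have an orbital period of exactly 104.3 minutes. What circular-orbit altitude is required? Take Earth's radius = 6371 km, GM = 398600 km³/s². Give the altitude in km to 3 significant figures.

969 km

T = 104.3 min = 6258.0 s.
From T = 2π√(a³/μ): a = (μ T²/4π²)^(1/3) = (398600 × 6258.0² / 4π²)^(1/3) = 7340 km.
Altitude h = a − R = 7340 − 6371 = 969 km.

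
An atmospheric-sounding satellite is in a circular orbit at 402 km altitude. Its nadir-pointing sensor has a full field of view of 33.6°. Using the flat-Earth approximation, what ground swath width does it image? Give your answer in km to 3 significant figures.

Half-angle = 33.6°/2 = 16.8°.
Swath width ≈ 2h·tan(θ/2) = 2 × 402 × tan(16.8°) = 242.7 km.

243 km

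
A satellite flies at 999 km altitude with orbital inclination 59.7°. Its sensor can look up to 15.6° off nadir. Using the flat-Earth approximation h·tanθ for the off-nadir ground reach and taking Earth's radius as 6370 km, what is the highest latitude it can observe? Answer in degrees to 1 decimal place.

For a prograde orbit the ground track reaches latitude ±i = ±59.7°.
Sensor half-swath on the ground ≈ 999·tan(15.6°) = 279 km = 2.51° of latitude.
Maximum observable latitude ≈ 59.7 + 2.51 = 62.2°.

62.2°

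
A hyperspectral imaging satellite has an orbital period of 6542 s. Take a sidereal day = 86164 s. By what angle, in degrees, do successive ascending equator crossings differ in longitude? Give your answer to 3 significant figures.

27.3°

During one orbit Earth rotates (6542.0 / 86164) × 360° = 27.33°.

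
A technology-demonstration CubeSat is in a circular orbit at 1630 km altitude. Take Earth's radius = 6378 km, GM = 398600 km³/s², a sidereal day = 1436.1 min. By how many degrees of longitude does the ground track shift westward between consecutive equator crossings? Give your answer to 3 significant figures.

Semi-major axis a = 6378 + 1630 = 8008 km. Period T = 2π√(a³/μ) = 2π√(8008³/398600) = 7131.8 s = 118.86 min.
During one orbit Earth rotates (7131.8 / 86166) × 360° = 29.80°.

29.8°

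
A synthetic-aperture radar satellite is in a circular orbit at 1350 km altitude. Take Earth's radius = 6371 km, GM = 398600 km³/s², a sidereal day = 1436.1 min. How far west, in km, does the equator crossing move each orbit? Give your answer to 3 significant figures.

3140 km

Semi-major axis a = 6371 + 1350 = 7721 km. Period T = 2π√(a³/μ) = 2π√(7721³/398600) = 6751.8 s = 112.53 min.
During one orbit Earth rotates (6751.8 / 86166) × 360° = 28.21°.
At the equator that is 28.21° × (2π·6371/360) km/° = 28.21 × 111.2 = 3137 km.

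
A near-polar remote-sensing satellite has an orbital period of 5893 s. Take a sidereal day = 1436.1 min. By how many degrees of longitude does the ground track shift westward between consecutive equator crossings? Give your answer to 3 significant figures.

24.6°

During one orbit Earth rotates (5893.0 / 86166) × 360° = 24.62°.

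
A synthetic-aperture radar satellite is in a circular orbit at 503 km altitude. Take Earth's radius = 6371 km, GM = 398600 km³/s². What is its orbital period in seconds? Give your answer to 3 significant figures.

Semi-major axis a = 6371 + 503 = 6874 km. Period T = 2π√(a³/μ) = 2π√(6874³/398600) = 5671.9 s = 94.53 min.

5670 seconds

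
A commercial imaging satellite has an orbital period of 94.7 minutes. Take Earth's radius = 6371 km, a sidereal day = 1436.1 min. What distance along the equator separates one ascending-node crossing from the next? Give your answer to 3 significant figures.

2640 km

T = 94.7 min = 5682.0 s.
During one orbit Earth rotates (5682.0 / 86166) × 360° = 23.74°.
At the equator that is 23.74° × (2π·6371/360) km/° = 23.74 × 111.2 = 2640 km.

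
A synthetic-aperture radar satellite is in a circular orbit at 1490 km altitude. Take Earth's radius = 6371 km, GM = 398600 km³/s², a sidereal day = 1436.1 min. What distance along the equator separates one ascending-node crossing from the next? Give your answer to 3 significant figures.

Semi-major axis a = 6371 + 1490 = 7861 km. Period T = 2π√(a³/μ) = 2π√(7861³/398600) = 6936.3 s = 115.61 min.
During one orbit Earth rotates (6936.3 / 86166) × 360° = 28.98°.
At the equator that is 28.98° × (2π·6371/360) km/° = 28.98 × 111.2 = 3222 km.

3220 km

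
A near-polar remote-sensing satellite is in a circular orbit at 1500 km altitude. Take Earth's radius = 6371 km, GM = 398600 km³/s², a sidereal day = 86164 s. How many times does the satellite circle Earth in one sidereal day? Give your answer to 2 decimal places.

12.40

Semi-major axis a = 6371 + 1500 = 7871 km. Period T = 2π√(a³/μ) = 2π√(7871³/398600) = 6949.5 s = 115.83 min.
Orbits per sidereal day = 86164 / 6949.5 = 12.399.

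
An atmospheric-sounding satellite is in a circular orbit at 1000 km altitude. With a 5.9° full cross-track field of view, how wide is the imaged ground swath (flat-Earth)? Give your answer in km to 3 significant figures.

103 km

Half-angle = 5.9°/2 = 2.95°.
Swath width ≈ 2h·tan(θ/2) = 2 × 1000 × tan(2.95°) = 103.1 km.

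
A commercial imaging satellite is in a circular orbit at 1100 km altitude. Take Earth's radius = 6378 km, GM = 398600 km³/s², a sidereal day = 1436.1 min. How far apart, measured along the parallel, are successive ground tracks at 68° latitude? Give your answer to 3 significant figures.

1120 km

Semi-major axis a = 6378 + 1100 = 7478 km. Period T = 2π√(a³/μ) = 2π√(7478³/398600) = 6435.6 s = 107.26 min.
Node shift per orbit = (6435.6/86166) × 360° = 26.89°.
Equatorial spacing = 26.89 × 111.3 km/° = 2993 km.
At 68° latitude, spacing = 2993 × cos(68°) = 1121 km.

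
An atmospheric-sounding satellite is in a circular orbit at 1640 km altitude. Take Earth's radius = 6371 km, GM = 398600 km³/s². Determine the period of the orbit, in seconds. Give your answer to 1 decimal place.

Semi-major axis a = 6371 + 1640 = 8011 km. Period T = 2π√(a³/μ) = 2π√(8011³/398600) = 7135.8 s = 118.93 min.

7135.8 seconds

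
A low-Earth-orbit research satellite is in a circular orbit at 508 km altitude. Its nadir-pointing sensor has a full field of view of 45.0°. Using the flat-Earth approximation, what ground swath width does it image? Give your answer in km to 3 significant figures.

Half-angle = 45.0°/2 = 22.5°.
Swath width ≈ 2h·tan(θ/2) = 2 × 508 × tan(22.5°) = 420.8 km.

421 km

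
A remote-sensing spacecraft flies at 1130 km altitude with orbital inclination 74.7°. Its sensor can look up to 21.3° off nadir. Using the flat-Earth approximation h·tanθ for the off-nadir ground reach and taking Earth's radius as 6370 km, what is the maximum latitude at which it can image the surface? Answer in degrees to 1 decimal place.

78.7°

For a prograde orbit the ground track reaches latitude ±i = ±74.7°.
Sensor half-swath on the ground ≈ 1130·tan(21.3°) = 441 km = 3.96° of latitude.
Maximum observable latitude ≈ 74.7 + 3.96 = 78.7°.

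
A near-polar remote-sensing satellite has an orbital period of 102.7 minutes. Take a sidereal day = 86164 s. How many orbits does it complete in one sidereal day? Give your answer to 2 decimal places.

T = 102.7 min = 6162.0 s.
Orbits per sidereal day = 86164 / 6162.0 = 13.983.

13.98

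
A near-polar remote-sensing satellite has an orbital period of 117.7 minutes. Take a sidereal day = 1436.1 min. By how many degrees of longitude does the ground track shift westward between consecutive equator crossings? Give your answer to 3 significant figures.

29.5°

T = 117.7 min = 7062.0 s.
During one orbit Earth rotates (7062.0 / 86166) × 360° = 29.50°.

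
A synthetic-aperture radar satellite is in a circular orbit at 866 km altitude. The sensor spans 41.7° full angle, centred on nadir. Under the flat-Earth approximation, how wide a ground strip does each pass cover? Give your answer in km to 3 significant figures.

Half-angle = 41.7°/2 = 20.85°.
Swath width ≈ 2h·tan(θ/2) = 2 × 866 × tan(20.85°) = 659.7 km.

660 km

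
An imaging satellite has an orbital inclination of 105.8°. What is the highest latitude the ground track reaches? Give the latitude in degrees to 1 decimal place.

74.2°

Retrograde orbit: the ground track reaches ±(180° − i) = ±(180 − 105.8) = ±74.2°.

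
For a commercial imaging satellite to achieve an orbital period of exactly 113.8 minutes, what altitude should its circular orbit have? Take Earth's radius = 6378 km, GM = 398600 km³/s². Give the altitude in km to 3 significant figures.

T = 113.8 min = 6828.0 s.
From T = 2π√(a³/μ): a = (μ T²/4π²)^(1/3) = (398600 × 6828.0² / 4π²)^(1/3) = 7779 km.
Altitude h = a − R = 7779 − 6378 = 1401 km.

1400 km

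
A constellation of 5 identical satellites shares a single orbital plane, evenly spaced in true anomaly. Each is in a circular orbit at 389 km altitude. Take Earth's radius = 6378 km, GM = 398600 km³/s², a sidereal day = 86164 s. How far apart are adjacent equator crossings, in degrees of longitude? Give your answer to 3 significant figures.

4.63°

Semi-major axis a = 6378 + 389 = 6767 km. Period T = 2π√(a³/μ) = 2π√(6767³/398600) = 5539.9 s = 92.33 min.
Single-satellite node shift = (5539.9/86164) × 360° = 23.15°.
With 5 satellites evenly phased, successive equator crossings are 23.15/5 = 4.629° apart.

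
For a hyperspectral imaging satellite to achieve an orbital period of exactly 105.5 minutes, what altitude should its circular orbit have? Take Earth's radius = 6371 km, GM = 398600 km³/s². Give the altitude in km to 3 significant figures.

T = 105.5 min = 6330.0 s.
From T = 2π√(a³/μ): a = (μ T²/4π²)^(1/3) = (398600 × 6330.0² / 4π²)^(1/3) = 7396 km.
Altitude h = a − R = 7396 − 6371 = 1025 km.

1020 km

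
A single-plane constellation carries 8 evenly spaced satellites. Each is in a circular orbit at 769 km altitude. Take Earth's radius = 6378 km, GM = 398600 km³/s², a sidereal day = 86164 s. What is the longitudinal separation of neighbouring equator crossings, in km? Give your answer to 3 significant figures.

350 km

Semi-major axis a = 6378 + 769 = 7147 km. Period T = 2π√(a³/μ) = 2π√(7147³/398600) = 6013.1 s = 100.22 min.
Single-satellite node shift = (6013.1/86164) × 360° = 25.12°.
With 8 satellites evenly phased, successive equator crossings are 25.12/8 = 3.140° apart.
That is 3.140 × 111.3 = 350 km at the equator.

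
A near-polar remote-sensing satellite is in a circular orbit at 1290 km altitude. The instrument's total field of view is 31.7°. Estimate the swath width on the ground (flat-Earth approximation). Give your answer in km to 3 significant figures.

732 km

Half-angle = 31.7°/2 = 15.85°.
Swath width ≈ 2h·tan(θ/2) = 2 × 1290 × tan(15.85°) = 732.5 km.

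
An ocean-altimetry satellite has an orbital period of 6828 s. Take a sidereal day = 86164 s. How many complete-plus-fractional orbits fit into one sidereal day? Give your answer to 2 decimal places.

12.62

Orbits per sidereal day = 86164 / 6828.0 = 12.619.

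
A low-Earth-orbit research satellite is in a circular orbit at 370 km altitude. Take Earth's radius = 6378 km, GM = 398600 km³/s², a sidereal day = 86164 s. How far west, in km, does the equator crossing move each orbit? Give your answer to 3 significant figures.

2570 km

Semi-major axis a = 6378 + 370 = 6748 km. Period T = 2π√(a³/μ) = 2π√(6748³/398600) = 5516.6 s = 91.94 min.
During one orbit Earth rotates (5516.6 / 86164) × 360° = 23.05°.
At the equator that is 23.05° × (2π·6378/360) km/° = 23.05 × 111.3 = 2566 km.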